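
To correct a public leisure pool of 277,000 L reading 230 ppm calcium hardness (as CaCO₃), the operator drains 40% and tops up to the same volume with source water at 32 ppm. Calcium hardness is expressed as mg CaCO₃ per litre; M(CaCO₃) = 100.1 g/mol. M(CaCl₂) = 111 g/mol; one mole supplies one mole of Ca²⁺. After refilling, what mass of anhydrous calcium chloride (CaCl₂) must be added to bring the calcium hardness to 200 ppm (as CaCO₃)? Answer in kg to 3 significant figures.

15.1 kg

After draining 40% and refilling: 230 × 0.60 + 32 × 0.40 = 150.8 ppm.
Deficit to target: 200 − 150.8 = 49.2 mg/L.
As CaCO₃: 49.2 mg/L × 277,000 L = 13,630 g; ÷ 100.1 = 136.1 mol Ca²⁺.
Mass: 136.1 × 111 = 15,110 g.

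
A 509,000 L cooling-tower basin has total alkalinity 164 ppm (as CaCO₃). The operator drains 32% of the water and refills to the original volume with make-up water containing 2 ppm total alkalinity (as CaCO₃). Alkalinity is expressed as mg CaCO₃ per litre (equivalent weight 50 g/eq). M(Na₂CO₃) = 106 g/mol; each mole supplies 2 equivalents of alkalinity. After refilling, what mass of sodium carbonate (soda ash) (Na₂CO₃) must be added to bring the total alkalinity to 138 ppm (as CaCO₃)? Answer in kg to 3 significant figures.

13.9 kg

After draining 32% and refilling: 164 × 0.68 + 2 × 0.32 = 112.16 ppm.
Deficit to target: 138 − 112.16 = 25.84 mg/L.
As CaCO₃: 25.84 mg/L × 509,000 L = 13,150 g; ÷ 50 g/eq ÷ 2 = 131.5 mol Na₂CO₃.
Mass: 131.5 × 106 = 13,940 g.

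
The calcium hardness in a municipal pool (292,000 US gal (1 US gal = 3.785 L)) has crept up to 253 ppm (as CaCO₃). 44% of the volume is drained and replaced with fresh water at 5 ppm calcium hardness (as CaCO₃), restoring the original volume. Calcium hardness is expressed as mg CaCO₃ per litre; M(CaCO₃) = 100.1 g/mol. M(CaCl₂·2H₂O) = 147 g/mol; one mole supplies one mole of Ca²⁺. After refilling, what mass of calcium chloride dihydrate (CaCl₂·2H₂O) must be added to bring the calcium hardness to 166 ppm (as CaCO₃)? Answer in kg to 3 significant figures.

35.9 kg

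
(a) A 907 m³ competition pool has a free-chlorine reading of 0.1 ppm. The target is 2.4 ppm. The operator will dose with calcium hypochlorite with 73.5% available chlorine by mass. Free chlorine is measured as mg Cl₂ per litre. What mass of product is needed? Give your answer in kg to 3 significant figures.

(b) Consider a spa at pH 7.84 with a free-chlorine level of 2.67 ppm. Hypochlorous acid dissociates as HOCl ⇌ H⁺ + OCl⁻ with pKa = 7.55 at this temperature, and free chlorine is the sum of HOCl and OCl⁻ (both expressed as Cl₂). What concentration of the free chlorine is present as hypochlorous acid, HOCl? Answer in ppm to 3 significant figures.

(a) 2.84 kg; (b) 0.905 ppm

(a) Volume: 907 m³ = 907,000 L.
(a) Chlorine deficit: 2.4 − 0.1 = 2.3 ppm = 2.3 mg/L as Cl₂.
(a) Cl₂ equivalent needed: 2.3 mg/L × 907,000 L = 2,086,000 mg = 2086 g.
(a) Product at 73.5% available chlorine: 2086 / 0.735 = 2838 g.

(b) [OCl⁻]/[HOCl] = 10^(pH − pKa) = 10^(7.84 − 7.55) = 10^0.29 = 1.95.
(b) Fraction as HOCl = 1 / (1 + 1.95) = 0.339.
(b) HOCl = 0.339 × 2.67 ppm = 0.9051 ppm.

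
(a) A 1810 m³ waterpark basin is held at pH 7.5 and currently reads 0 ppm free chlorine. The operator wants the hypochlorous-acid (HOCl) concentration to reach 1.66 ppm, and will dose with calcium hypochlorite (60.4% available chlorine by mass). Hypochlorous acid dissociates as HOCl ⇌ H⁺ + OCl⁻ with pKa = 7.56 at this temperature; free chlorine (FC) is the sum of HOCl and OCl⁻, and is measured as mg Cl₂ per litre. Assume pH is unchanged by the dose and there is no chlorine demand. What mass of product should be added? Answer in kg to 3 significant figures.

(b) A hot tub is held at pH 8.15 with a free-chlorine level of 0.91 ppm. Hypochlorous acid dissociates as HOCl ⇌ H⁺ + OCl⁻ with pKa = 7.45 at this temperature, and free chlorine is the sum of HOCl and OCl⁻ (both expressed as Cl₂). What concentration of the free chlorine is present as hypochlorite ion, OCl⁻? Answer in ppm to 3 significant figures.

(a) 9.31 kg; (b) 0.759 ppm

(a) Volume: 1810 m³ = 1,810,000 L.
(a) [OCl⁻]/[HOCl] = 10^(pH − pKa) = 10^(7.5 − 7.56) = 0.871; fraction as HOCl = 1/(1 + 0.871) = 0.5345.
(a) Free chlorine required for 1.66 ppm HOCl: 1.66 / 0.5345 = 3.106 ppm.
(a) FC to add: 3.106 − 0 = 3.106 mg/L as Cl₂.
(a) Cl₂ equivalent: 3.106 mg/L × 1,810,000 L = 5621 g.
(a) Product at 60.4% available Cl: 5621 / 0.604 = 9307 g.

(b) [OCl⁻]/[HOCl] = 10^(pH − pKa) = 10^(8.15 − 7.45) = 10^0.70 = 5.012.
(b) Fraction as HOCl = 1 / (1 + 5.012) = 0.1663.
(b) OCl⁻ = (1 − 0.1663) × 0.91 ppm = 0.7586 ppm.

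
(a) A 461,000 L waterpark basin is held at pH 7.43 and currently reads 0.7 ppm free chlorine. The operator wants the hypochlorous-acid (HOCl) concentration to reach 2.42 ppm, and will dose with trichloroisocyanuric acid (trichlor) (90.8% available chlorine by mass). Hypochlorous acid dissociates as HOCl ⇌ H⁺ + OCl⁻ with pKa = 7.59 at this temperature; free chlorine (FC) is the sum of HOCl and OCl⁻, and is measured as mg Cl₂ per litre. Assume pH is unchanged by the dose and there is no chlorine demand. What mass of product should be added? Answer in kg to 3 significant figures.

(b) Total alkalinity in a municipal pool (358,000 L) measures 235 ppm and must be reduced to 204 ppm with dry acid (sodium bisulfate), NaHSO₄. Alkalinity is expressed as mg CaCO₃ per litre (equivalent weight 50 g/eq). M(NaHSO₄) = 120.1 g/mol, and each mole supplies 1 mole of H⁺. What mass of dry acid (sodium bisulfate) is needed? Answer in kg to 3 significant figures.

(a) 1.72 kg; (b) 26.7 kg

(a) [OCl⁻]/[HOCl] = 10^(pH − pKa) = 10^(7.43 − 7.59) = 0.6918; fraction as HOCl = 1/(1 + 0.6918) = 0.5911.
(a) Free chlorine required for 2.42 ppm HOCl: 2.42 / 0.5911 = 4.094 ppm.
(a) FC to add: 4.094 − 0.7 = 3.394 mg/L as Cl₂.
(a) Cl₂ equivalent: 3.394 mg/L × 461,000 L = 1565 g.
(a) Product at 90.8% available Cl: 1565 / 0.908 = 1723 g.

(b) Alkalinity to neutralize: (235 − 204) = 31 mg/L as CaCO₃ × 358,000 L = 11,100 g as CaCO₃.
(b) Equivalents of H⁺ required: 11,100 ÷ 50 g/eq = 222 eq = 222 mol NaHSO₄.
(b) Mass of NaHSO₄: 222 × 120.1 = 26,660 g.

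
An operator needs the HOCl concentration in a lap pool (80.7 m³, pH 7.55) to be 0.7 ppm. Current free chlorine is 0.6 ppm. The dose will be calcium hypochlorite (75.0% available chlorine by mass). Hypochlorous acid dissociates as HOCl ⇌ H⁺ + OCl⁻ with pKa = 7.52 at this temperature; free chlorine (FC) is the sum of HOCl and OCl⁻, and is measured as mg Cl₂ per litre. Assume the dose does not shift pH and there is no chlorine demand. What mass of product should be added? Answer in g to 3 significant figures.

91.5 g

Volume: 80.7 m³ = 80,700 L.
[OCl⁻]/[HOCl] = 10^(pH − pKa) = 10^(7.55 − 7.52) = 1.072; fraction as HOCl = 1/(1 + 1.072) = 0.4827.
Free chlorine required for 0.7 ppm HOCl: 0.7 / 0.4827 = 1.45 ppm.
FC to add: 1.45 − 0.6 = 0.8501 mg/L as Cl₂.
Cl₂ equivalent: 0.8501 mg/L × 80,700 L = 68.6 g.
Product at 75.0% available Cl: 68.6 / 0.75 = 91.47 g.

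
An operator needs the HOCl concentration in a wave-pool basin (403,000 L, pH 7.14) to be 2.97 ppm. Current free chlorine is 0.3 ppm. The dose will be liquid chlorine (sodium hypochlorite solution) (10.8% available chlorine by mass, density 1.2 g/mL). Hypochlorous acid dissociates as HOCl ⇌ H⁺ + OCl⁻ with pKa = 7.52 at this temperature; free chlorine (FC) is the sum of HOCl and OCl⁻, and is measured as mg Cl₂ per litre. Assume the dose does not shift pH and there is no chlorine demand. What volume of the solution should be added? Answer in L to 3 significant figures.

12.2 L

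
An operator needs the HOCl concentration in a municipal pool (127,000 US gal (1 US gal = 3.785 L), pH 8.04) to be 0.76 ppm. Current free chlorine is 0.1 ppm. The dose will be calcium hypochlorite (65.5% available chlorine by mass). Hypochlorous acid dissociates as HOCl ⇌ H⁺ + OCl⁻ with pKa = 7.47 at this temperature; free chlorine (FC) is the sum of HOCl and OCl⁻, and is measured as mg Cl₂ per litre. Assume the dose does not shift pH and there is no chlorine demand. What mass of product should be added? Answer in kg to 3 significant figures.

Volume: 127,000 US gal × 3.785 L/gal = 480,695 L.
[OCl⁻]/[HOCl] = 10^(pH − pKa) = 10^(8.04 − 7.47) = 3.715; fraction as HOCl = 1/(1 + 3.715) = 0.2121.
Free chlorine required for 0.76 ppm HOCl: 0.76 / 0.2121 = 3.584 ppm.
FC to add: 3.584 − 0.1 = 3.484 mg/L as Cl₂.
Cl₂ equivalent: 3.484 mg/L × 480,695 L = 1675 g.
Product at 65.5% available Cl: 1675 / 0.655 = 2557 g.

2.56 kg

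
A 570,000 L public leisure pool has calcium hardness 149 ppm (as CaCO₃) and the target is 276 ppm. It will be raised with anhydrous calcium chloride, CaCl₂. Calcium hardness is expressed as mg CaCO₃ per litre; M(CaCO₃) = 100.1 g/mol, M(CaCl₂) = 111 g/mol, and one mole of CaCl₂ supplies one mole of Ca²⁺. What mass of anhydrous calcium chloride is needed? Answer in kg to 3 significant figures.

80.3 kg

Hardness to add: (276 − 149) = 127 mg/L as CaCO₃ × 570,000 L = 72,390 g as CaCO₃.
Moles of Ca²⁺ (1 mol Ca²⁺ ≡ 1 mol CaCO₃): 72,390 / 100.1 g/mol = 723.2 mol.
Mass of CaCl₂: 723.2 × 111 = 80,270 g.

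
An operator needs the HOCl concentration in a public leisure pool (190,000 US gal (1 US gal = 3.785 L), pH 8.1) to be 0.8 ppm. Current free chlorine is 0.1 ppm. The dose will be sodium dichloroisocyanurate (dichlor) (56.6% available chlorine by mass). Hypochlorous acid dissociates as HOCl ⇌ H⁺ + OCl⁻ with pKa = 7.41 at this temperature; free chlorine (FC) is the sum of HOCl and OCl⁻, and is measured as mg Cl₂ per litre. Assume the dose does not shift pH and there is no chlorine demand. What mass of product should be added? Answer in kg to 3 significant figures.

5.87 kg

Volume: 190,000 US gal × 3.785 L/gal = 719,150 L.
[OCl⁻]/[HOCl] = 10^(pH − pKa) = 10^(8.1 − 7.41) = 4.898; fraction as HOCl = 1/(1 + 4.898) = 0.1696.
Free chlorine required for 0.8 ppm HOCl: 0.8 / 0.1696 = 4.718 ppm.
FC to add: 4.718 − 0.1 = 4.618 mg/L as Cl₂.
Cl₂ equivalent: 4.618 mg/L × 719,150 L = 3321 g.
Product at 56.6% available Cl: 3321 / 0.566 = 5868 g.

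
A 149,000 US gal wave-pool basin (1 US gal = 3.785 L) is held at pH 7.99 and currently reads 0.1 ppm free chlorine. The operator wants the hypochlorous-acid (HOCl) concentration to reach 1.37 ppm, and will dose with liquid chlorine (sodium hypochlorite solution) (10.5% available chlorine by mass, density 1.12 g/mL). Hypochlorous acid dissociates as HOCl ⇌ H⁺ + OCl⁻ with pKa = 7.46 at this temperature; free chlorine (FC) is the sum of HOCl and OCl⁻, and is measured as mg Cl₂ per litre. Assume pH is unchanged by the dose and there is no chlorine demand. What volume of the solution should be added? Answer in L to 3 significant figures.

Volume: 149,000 US gal × 3.785 L/gal = 563,965 L.
[OCl⁻]/[HOCl] = 10^(pH − pKa) = 10^(7.99 − 7.46) = 3.388; fraction as HOCl = 1/(1 + 3.388) = 0.2279.
Free chlorine required for 1.37 ppm HOCl: 1.37 / 0.2279 = 6.012 ppm.
FC to add: 6.012 − 0.1 = 5.912 mg/L as Cl₂.
Cl₂ equivalent: 5.912 mg/L × 563,965 L = 3334 g.
Product at 10.5% available Cl: 3334 / 0.105 = 31,750 g.
Volume: 31,750 g ÷ 1.12 g/mL = 28,350 mL.

28.4 L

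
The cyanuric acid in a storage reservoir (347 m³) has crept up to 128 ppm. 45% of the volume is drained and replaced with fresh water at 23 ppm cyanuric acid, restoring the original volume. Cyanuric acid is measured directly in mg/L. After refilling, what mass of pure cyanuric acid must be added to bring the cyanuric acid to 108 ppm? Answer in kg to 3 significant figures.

Volume: 347 m³ = 347,000 L.
After draining 45% and refilling: 128 × 0.55 + 23 × 0.45 = 80.75 ppm.
Deficit to target: 108 − 80.75 = 27.25 mg/L.
Mass: 27.25 mg/L × 347,000 L = 9456 g cyanuric acid.

9.46 kg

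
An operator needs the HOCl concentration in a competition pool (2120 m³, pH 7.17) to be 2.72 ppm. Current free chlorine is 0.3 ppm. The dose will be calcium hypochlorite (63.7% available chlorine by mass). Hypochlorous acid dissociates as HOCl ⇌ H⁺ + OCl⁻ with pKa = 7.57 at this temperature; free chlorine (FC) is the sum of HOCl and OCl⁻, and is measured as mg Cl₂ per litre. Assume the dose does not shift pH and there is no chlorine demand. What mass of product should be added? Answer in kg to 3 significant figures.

Volume: 2120 m³ = 2,120,000 L.
[OCl⁻]/[HOCl] = 10^(pH − pKa) = 10^(7.17 − 7.57) = 0.3981; fraction as HOCl = 1/(1 + 0.3981) = 0.7153.
Free chlorine required for 2.72 ppm HOCl: 2.72 / 0.7153 = 3.803 ppm.
FC to add: 3.803 − 0.3 = 3.503 mg/L as Cl₂.
Cl₂ equivalent: 3.503 mg/L × 2,120,000 L = 7426 g.
Product at 63.7% available Cl: 7426 / 0.637 = 11,660 g.

11.7 kg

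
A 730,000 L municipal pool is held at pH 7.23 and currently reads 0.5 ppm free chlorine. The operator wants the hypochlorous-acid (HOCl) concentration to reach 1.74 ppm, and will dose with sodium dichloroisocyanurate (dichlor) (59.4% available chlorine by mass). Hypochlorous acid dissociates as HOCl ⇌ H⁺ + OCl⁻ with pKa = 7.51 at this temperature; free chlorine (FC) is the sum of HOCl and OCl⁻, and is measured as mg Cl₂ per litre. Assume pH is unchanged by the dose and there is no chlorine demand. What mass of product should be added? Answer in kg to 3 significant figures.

2.65 kg

[OCl⁻]/[HOCl] = 10^(pH − pKa) = 10^(7.23 − 7.51) = 0.5248; fraction as HOCl = 1/(1 + 0.5248) = 0.6558.
Free chlorine required for 1.74 ppm HOCl: 1.74 / 0.6558 = 2.653 ppm.
FC to add: 2.653 − 0.5 = 2.153 mg/L as Cl₂.
Cl₂ equivalent: 2.153 mg/L × 730,000 L = 1572 g.
Product at 59.4% available Cl: 1572 / 0.594 = 2646 g.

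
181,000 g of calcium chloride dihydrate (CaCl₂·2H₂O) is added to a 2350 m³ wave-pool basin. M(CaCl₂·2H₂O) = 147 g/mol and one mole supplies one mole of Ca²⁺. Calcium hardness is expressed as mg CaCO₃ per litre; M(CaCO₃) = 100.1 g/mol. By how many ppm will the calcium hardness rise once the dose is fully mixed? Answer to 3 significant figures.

52.4 ppm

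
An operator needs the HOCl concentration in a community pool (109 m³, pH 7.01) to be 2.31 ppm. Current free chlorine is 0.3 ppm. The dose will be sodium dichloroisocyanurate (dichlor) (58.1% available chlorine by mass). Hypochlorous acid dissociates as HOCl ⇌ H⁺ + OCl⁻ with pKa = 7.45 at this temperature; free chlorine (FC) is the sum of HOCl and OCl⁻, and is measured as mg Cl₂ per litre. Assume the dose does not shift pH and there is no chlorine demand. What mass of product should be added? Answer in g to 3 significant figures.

Volume: 109 m³ = 109,000 L.
[OCl⁻]/[HOCl] = 10^(pH − pKa) = 10^(7.01 − 7.45) = 0.3631; fraction as HOCl = 1/(1 + 0.3631) = 0.7336.
Free chlorine required for 2.31 ppm HOCl: 2.31 / 0.7336 = 3.149 ppm.
FC to add: 3.149 − 0.3 = 2.849 mg/L as Cl₂.
Cl₂ equivalent: 2.849 mg/L × 109,000 L = 310.5 g.
Product at 58.1% available Cl: 310.5 / 0.581 = 534.4 g.

534 g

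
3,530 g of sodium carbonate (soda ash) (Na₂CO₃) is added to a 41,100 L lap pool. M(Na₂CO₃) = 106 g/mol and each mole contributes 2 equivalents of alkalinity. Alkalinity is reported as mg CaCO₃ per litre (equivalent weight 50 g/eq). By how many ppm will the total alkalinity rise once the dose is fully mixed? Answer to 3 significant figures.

81.0 ppm

Moles of Na₂CO₃: 3,530 g ÷ 106 g/mol = 33.3 mol → 66.6 eq of alkalinity.
As CaCO₃: 66.6 eq × 50 g/eq = 3330 g.
Rise: 3330 g / 41,100 L × 1000 = 81.03 mg/L.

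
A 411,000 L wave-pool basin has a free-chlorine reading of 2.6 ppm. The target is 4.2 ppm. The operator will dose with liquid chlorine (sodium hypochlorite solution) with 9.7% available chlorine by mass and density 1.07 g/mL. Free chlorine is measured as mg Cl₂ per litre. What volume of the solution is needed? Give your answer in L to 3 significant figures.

6.34 L

Chlorine deficit: 4.2 − 2.6 = 1.6 ppm = 1.6 mg/L as Cl₂.
Cl₂ equivalent needed: 1.6 mg/L × 411,000 L = 657,600 mg = 657.6 g.
Product at 9.7% available chlorine: 657.6 / 0.097 = 6779 g.
Volume at density 1.07 g/mL: 6779 g ÷ 1.07 g/mL = 6336 mL.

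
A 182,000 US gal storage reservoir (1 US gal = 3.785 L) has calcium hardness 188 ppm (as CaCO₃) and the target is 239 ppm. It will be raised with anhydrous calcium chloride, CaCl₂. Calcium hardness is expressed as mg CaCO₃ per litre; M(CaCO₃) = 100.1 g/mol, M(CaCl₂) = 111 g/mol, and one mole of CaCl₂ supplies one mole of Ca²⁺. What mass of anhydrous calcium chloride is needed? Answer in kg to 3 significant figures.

Volume: 182,000 US gal × 3.785 L/gal = 688,870 L.
Hardness to add: (239 − 188) = 51 mg/L as CaCO₃ × 688,870 L = 35,130 g as CaCO₃.
Moles of Ca²⁺ (1 mol Ca²⁺ ≡ 1 mol CaCO₃): 35,130 / 100.1 g/mol = 351 mol.
Mass of CaCl₂: 351 × 111 = 38,960 g.

39.0 kg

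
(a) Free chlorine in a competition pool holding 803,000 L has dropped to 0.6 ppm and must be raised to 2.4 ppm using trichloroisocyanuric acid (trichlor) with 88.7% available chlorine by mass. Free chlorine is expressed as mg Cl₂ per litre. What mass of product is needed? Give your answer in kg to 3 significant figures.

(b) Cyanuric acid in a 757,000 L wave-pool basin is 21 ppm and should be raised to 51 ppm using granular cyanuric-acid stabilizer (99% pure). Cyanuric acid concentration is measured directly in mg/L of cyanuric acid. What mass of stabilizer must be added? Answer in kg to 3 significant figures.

(a) 1.63 kg; (b) 22.9 kg

(a) Chlorine deficit: 2.4 − 0.6 = 1.8 ppm = 1.8 mg/L as Cl₂.
(a) Cl₂ equivalent needed: 1.8 mg/L × 803,000 L = 1,445,000 mg = 1445 g.
(a) Product at 88.7% available chlorine: 1445 / 0.887 = 1630 g.

(b) CYA to add: (51 − 21) = 30 mg/L × 757,000 L = 22,710 g cyanuric acid.
(b) At 99% purity: 22,710 / 0.99 = 22,940 g product.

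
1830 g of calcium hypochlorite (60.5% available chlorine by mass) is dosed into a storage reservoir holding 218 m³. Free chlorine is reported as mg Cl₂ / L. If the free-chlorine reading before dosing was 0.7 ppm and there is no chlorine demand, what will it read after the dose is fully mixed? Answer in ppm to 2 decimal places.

5.78 ppm

Volume: 218 m³ = 218,000 L.
Available chlorine delivered: 1830 g × 0.605 = 1107 g as Cl₂.
Concentration rise: 1107 g / 218,000 L = 5.079 mg/L = 5.08 ppm.
Final FC: 0.7 + 5.08 = 5.78 ppm.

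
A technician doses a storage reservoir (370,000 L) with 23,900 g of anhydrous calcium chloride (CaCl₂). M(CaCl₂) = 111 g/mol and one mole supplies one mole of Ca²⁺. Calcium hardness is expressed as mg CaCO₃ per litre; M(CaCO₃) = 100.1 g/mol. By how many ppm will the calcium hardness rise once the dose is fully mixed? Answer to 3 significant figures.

Moles of Ca²⁺: 23,900 g ÷ 111 g/mol = 215.3 mol.
As CaCO₃: 215.3 mol × 100.1 g/mol = 21,550 g.
Rise: 21,550 g / 370,000 L × 1000 = 58.25 mg/L.

58.3 ppm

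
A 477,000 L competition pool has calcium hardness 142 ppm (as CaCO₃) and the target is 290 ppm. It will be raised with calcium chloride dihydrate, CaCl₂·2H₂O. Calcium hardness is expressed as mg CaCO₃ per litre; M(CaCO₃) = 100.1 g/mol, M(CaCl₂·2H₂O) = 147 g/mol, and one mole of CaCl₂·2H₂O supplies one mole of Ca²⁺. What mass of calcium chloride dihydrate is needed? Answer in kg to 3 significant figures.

104 kg

Hardness to add: (290 − 142) = 148 mg/L as CaCO₃ × 477,000 L = 70,600 g as CaCO₃.
Moles of Ca²⁺ (1 mol Ca²⁺ ≡ 1 mol CaCO₃): 70,600 / 100.1 g/mol = 705.3 mol.
Mass of CaCl₂·2H₂O: 705.3 × 147 = 103,700 g.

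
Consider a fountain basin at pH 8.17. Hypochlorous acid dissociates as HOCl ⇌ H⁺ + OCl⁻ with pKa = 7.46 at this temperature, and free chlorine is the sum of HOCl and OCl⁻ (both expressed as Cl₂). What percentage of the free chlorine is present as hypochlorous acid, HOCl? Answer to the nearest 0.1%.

[OCl⁻]/[HOCl] = 10^(pH − pKa) = 10^(8.17 − 7.46) = 10^0.71 = 5.129.
Fraction as HOCl = 1 / (1 + 5.129) = 0.1632.

16.3%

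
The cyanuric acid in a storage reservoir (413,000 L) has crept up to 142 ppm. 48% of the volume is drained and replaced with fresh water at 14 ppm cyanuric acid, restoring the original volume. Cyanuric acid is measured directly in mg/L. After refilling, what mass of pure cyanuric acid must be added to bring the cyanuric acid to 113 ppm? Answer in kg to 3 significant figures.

After draining 48% and refilling: 142 × 0.52 + 14 × 0.48 = 80.56 ppm.
Deficit to target: 113 − 80.56 = 32.44 mg/L.
Mass: 32.44 mg/L × 413,000 L = 13,400 g cyanuric acid.

13.4 kg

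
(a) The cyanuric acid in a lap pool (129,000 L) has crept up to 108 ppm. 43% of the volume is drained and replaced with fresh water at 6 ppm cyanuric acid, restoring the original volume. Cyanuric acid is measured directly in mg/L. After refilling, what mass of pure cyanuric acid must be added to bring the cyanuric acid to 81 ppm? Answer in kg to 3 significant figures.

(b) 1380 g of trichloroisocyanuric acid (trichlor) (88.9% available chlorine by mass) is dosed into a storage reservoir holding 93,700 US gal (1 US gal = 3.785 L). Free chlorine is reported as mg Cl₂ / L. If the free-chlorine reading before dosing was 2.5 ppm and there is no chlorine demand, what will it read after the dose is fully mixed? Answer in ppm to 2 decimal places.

(a) After draining 43% and refilling: 108 × 0.57 + 6 × 0.43 = 64.14 ppm.
(a) Deficit to target: 81 − 64.14 = 16.86 mg/L.
(a) Mass: 16.86 mg/L × 129,000 L = 2175 g cyanuric acid.

(b) Volume: 93,700 US gal × 3.785 L/gal = 354,654 L.
(b) Available chlorine delivered: 1380 g × 0.889 = 1227 g as Cl₂.
(b) Concentration rise: 1227 g / 354,654 L = 3.459 mg/L = 3.46 ppm.
(b) Final FC: 2.5 + 3.46 = 5.96 ppm.

(a) 2.17 kg; (b) 5.96 ppm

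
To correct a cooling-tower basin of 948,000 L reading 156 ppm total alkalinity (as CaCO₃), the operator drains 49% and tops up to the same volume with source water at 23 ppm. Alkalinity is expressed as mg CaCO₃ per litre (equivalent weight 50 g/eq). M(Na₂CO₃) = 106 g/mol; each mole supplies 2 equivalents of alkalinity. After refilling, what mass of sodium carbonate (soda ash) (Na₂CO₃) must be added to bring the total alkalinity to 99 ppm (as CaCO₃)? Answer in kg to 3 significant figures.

8.21 kg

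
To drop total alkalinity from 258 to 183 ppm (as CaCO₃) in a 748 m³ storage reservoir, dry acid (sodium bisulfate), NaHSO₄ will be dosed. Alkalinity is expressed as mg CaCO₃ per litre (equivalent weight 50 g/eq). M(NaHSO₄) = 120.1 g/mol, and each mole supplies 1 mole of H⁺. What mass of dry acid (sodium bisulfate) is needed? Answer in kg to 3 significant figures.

135 kg

Volume: 748 m³ = 748,000 L.
Alkalinity to neutralize: (258 − 183) = 75 mg/L as CaCO₃ × 748,000 L = 56,100 g as CaCO₃.
Equivalents of H⁺ required: 56,100 ÷ 50 g/eq = 1122 eq = 1122 mol NaHSO₄.
Mass of NaHSO₄: 1122 × 120.1 = 134,800 g.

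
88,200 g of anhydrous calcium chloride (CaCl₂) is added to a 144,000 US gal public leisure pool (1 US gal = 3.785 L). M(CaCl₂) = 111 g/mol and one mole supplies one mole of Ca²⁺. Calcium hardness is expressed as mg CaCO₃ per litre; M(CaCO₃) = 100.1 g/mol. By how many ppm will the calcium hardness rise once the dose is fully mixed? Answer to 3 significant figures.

Volume: 144,000 US gal × 3.785 L/gal = 545,040 L.
Moles of Ca²⁺: 88,200 g ÷ 111 g/mol = 794.6 mol.
As CaCO₃: 794.6 mol × 100.1 g/mol = 79,540 g.
Rise: 79,540 g / 545,040 L × 1000 = 145.9 mg/L.

146 ppm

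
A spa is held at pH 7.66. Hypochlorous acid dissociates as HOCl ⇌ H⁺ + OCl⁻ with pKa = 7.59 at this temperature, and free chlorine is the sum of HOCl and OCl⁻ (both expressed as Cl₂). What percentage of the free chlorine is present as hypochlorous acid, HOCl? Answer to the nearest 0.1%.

46.0%

[OCl⁻]/[HOCl] = 10^(pH − pKa) = 10^(7.66 − 7.59) = 10^0.07 = 1.175.
Fraction as HOCl = 1 / (1 + 1.175) = 0.4598.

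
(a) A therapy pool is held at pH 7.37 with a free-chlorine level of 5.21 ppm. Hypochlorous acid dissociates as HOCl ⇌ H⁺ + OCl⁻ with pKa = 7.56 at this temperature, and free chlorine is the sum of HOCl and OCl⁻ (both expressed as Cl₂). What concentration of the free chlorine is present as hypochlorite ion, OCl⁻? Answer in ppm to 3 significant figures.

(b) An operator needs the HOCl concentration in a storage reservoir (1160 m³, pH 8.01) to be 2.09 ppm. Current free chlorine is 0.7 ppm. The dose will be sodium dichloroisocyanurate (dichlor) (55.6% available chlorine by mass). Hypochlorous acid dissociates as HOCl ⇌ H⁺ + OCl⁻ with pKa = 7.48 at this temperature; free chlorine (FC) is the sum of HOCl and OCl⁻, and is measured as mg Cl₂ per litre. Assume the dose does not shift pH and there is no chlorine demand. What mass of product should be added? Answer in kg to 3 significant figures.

(a) [OCl⁻]/[HOCl] = 10^(pH − pKa) = 10^(7.37 − 7.56) = 10^-0.19 = 0.6457.
(a) Fraction as HOCl = 1 / (1 + 0.6457) = 0.6077.
(a) OCl⁻ = (1 − 0.6077) × 5.21 ppm = 2.044 ppm.

(b) Volume: 1160 m³ = 1,160,000 L.
(b) [OCl⁻]/[HOCl] = 10^(pH − pKa) = 10^(8.01 − 7.48) = 3.388; fraction as HOCl = 1/(1 + 3.388) = 0.2279.
(b) Free chlorine required for 2.09 ppm HOCl: 2.09 / 0.2279 = 9.172 ppm.
(b) FC to add: 9.172 − 0.7 = 8.472 mg/L as Cl₂.
(b) Cl₂ equivalent: 8.472 mg/L × 1,160,000 L = 9827 g.
(b) Product at 55.6% available Cl: 9827 / 0.556 = 17,680 g.

(a) 2.04 ppm; (b) 17.7 kg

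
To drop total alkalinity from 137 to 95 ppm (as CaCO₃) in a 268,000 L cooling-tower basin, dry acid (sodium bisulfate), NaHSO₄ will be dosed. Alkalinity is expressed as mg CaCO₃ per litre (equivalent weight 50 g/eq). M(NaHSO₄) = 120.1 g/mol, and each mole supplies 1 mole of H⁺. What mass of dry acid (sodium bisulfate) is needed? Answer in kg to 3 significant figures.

27.0 kg

Alkalinity to neutralize: (137 − 95) = 42 mg/L as CaCO₃ × 268,000 L = 11,260 g as CaCO₃.
Equivalents of H⁺ required: 11,260 ÷ 50 g/eq = 225.1 eq = 225.1 mol NaHSO₄.
Mass of NaHSO₄: 225.1 × 120.1 = 27,040 g.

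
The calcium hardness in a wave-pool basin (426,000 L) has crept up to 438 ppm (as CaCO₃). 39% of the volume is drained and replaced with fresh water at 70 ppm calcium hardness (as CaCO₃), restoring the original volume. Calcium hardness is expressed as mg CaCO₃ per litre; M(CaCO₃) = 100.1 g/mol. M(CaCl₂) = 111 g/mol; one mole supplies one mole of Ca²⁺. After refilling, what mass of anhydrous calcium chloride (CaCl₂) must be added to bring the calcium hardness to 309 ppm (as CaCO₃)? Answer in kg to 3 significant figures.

After draining 39% and refilling: 438 × 0.61 + 70 × 0.39 = 294.48 ppm.
Deficit to target: 309 − 294.48 = 14.52 mg/L.
As CaCO₃: 14.52 mg/L × 426,000 L = 6186 g; ÷ 100.1 = 61.79 mol Ca²⁺.
Mass: 61.79 × 111 = 6859 g.

6.86 kg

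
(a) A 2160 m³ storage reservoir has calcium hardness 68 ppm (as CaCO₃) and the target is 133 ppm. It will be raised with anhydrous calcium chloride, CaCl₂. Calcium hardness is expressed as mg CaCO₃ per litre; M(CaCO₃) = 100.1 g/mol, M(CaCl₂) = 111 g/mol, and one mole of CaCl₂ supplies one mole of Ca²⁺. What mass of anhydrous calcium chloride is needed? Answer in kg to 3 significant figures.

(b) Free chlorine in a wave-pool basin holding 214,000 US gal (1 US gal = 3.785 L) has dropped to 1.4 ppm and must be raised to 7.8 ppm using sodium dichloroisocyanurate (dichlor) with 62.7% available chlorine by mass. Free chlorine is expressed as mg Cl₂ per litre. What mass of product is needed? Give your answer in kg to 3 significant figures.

(a) 156 kg; (b) 8.27 kg

(a) Volume: 2160 m³ = 2,160,000 L.
(a) Hardness to add: (133 − 68) = 65 mg/L as CaCO₃ × 2,160,000 L = 140,400 g as CaCO₃.
(a) Moles of Ca²⁺ (1 mol Ca²⁺ ≡ 1 mol CaCO₃): 140,400 / 100.1 g/mol = 1403 mol.
(a) Mass of CaCl₂: 1403 × 111 = 155,700 g.

(b) Volume: 214,000 US gal × 3.785 L/gal = 809,990 L.
(b) Chlorine deficit: 7.8 − 1.4 = 6.4 ppm = 6.4 mg/L as Cl₂.
(b) Cl₂ equivalent needed: 6.4 mg/L × 809,990 L = 5,184,000 mg = 5184 g.
(b) Product at 62.7% available chlorine: 5184 / 0.627 = 8268 g.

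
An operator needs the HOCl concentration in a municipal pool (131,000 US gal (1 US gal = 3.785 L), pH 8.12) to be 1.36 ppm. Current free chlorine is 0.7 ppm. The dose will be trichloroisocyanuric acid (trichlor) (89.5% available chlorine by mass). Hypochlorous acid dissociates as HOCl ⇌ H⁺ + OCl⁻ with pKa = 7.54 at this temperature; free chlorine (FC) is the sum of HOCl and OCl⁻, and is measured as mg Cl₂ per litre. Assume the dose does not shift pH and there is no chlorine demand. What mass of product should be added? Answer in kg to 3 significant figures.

3.23 kg

Volume: 131,000 US gal × 3.785 L/gal = 495,835 L.
[OCl⁻]/[HOCl] = 10^(pH − pKa) = 10^(8.12 − 7.54) = 3.802; fraction as HOCl = 1/(1 + 3.802) = 0.2083.
Free chlorine required for 1.36 ppm HOCl: 1.36 / 0.2083 = 6.531 ppm.
FC to add: 6.531 − 0.7 = 5.831 mg/L as Cl₂.
Cl₂ equivalent: 5.831 mg/L × 495,835 L = 2891 g.
Product at 89.5% available Cl: 2891 / 0.895 = 3230 g.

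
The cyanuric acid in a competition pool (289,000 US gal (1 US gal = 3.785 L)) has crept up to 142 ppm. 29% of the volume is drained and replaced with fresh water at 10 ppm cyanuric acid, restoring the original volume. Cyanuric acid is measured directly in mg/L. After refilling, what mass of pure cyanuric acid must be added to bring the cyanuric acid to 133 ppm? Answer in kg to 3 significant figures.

32.0 kg

Volume: 289,000 US gal × 3.785 L/gal = 1,093,865 L.
After draining 29% and refilling: 142 × 0.71 + 10 × 0.29 = 103.72 ppm.
Deficit to target: 133 − 103.72 = 29.28 mg/L.
Mass: 29.28 mg/L × 1,093,865 L = 32,030 g cyanuric acid.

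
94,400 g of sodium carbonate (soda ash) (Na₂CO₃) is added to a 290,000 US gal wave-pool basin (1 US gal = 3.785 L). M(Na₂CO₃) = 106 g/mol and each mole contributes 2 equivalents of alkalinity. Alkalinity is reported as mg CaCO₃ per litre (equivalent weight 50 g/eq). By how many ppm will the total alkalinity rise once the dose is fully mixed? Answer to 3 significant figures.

Volume: 290,000 US gal × 3.785 L/gal = 1,097,650 L.
Moles of Na₂CO₃: 94,400 g ÷ 106 g/mol = 890.6 mol → 1781 eq of alkalinity.
As CaCO₃: 1781 eq × 50 g/eq = 89,060 g.
Rise: 89,060 g / 1,097,650 L × 1000 = 81.13 mg/L.

81.1 ppm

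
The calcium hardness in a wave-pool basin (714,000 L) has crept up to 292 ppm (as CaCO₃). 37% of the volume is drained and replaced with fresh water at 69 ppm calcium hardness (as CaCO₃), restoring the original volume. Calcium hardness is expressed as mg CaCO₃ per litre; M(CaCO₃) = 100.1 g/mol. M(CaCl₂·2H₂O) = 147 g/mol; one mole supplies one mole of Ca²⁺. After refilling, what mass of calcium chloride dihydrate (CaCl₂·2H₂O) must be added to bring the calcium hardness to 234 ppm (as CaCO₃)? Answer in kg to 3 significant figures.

25.7 kg

After draining 37% and refilling: 292 × 0.63 + 69 × 0.37 = 209.49 ppm.
Deficit to target: 234 − 209.49 = 24.51 mg/L.
As CaCO₃: 24.51 mg/L × 714,000 L = 17,500 g; ÷ 100.1 = 174.8 mol Ca²⁺.
Mass: 174.8 × 147 = 25,700 g.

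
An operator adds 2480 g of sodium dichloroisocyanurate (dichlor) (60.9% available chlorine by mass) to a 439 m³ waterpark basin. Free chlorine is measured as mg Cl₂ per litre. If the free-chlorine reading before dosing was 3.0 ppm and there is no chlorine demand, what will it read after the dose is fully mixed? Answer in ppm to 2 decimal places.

Volume: 439 m³ = 439,000 L.
Available chlorine delivered: 2480 g × 0.609 = 1510 g as Cl₂.
Concentration rise: 1510 g / 439,000 L = 3.44 mg/L = 3.44 ppm.
Final FC: 3.0 + 3.44 = 6.44 ppm.

6.44 ppm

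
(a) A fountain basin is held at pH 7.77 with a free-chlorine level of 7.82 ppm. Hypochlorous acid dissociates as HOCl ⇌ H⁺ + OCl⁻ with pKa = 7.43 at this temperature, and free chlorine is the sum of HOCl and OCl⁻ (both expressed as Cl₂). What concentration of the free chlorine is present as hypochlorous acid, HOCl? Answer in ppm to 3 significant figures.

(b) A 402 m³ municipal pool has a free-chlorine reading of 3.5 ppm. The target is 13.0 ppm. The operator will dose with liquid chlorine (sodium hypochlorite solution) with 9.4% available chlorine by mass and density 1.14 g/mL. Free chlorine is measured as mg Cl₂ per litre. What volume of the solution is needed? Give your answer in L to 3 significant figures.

(a) [OCl⁻]/[HOCl] = 10^(pH − pKa) = 10^(7.77 − 7.43) = 10^0.34 = 2.188.
(a) Fraction as HOCl = 1 / (1 + 2.188) = 0.3137.
(a) HOCl = 0.3137 × 7.82 ppm = 2.453 ppm.

(b) Volume: 402 m³ = 402,000 L.
(b) Chlorine deficit: 13.0 − 3.5 = 9.5 ppm = 9.5 mg/L as Cl₂.
(b) Cl₂ equivalent needed: 9.5 mg/L × 402,000 L = 3,819,000 mg = 3819 g.
(b) Product at 9.4% available chlorine: 3819 / 0.094 = 40,630 g.
(b) Volume at density 1.14 g/mL: 40,630 g ÷ 1.14 g/mL = 35,640 mL.

(a) 2.45 ppm; (b) 35.6 L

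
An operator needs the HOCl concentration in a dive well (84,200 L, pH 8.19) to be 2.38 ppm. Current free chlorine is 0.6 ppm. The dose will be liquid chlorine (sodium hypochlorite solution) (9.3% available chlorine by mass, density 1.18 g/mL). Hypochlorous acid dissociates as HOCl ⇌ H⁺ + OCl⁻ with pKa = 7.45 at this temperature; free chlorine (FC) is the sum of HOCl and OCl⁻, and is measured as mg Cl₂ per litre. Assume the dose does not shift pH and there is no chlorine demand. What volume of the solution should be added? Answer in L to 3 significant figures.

[OCl⁻]/[HOCl] = 10^(pH − pKa) = 10^(8.19 − 7.45) = 5.495; fraction as HOCl = 1/(1 + 5.495) = 0.154.
Free chlorine required for 2.38 ppm HOCl: 2.38 / 0.154 = 15.46 ppm.
FC to add: 15.46 − 0.6 = 14.86 mg/L as Cl₂.
Cl₂ equivalent: 14.86 mg/L × 84,200 L = 1251 g.
Product at 9.3% available Cl: 1251 / 0.093 = 13,450 g.
Volume: 13,450 g ÷ 1.18 g/mL = 11,400 mL.

11.4 L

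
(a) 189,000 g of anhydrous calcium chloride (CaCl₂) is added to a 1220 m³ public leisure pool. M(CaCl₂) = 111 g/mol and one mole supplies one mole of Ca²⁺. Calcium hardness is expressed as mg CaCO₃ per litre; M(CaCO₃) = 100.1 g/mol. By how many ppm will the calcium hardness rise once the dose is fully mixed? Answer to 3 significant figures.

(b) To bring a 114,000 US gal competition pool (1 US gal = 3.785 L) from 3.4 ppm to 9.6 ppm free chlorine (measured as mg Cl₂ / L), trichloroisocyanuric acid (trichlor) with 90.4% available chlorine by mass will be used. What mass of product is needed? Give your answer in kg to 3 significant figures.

(a) 140 ppm; (b) 2.96 kg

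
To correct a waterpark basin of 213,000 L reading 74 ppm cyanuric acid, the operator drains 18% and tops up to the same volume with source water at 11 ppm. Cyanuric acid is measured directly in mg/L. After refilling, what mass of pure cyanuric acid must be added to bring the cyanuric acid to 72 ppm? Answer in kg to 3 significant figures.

After draining 18% and refilling: 74 × 0.82 + 11 × 0.18 = 62.66 ppm.
Deficit to target: 72 − 62.66 = 9.34 mg/L.
Mass: 9.34 mg/L × 213,000 L = 1989 g cyanuric acid.

1.99 kg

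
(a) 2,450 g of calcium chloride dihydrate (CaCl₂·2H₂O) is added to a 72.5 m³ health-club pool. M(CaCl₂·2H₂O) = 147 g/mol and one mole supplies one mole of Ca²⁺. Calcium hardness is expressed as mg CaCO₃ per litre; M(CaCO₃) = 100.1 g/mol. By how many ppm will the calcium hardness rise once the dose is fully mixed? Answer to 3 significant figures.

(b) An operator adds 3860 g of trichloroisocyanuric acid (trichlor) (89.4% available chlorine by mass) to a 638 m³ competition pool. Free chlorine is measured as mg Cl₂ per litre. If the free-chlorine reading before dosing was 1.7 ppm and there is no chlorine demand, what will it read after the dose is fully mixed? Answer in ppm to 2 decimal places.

(a) Volume: 72.5 m³ = 72,500 L.
(a) Moles of Ca²⁺: 2,450 g ÷ 147 g/mol = 16.67 mol.
(a) As CaCO₃: 16.67 mol × 100.1 g/mol = 1668 g.
(a) Rise: 1668 g / 72,500 L × 1000 = 23.01 mg/L.

(b) Volume: 638 m³ = 638,000 L.
(b) Available chlorine delivered: 3860 g × 0.894 = 3451 g as Cl₂.
(b) Concentration rise: 3451 g / 638,000 L = 5.409 mg/L = 5.41 ppm.
(b) Final FC: 1.7 + 5.41 = 7.11 ppm.

(a) 23.0 ppm; (b) 7.11 ppm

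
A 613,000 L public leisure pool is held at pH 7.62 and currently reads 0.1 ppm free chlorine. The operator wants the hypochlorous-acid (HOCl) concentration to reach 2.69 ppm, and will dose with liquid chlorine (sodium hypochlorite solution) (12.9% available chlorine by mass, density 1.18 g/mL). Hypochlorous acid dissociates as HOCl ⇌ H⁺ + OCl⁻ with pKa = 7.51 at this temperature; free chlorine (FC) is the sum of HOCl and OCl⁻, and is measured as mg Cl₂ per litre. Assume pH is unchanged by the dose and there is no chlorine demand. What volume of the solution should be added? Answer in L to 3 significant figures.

[OCl⁻]/[HOCl] = 10^(pH − pKa) = 10^(7.62 − 7.51) = 1.288; fraction as HOCl = 1/(1 + 1.288) = 0.437.
Free chlorine required for 2.69 ppm HOCl: 2.69 / 0.437 = 6.155 ppm.
FC to add: 6.155 − 0.1 = 6.055 mg/L as Cl₂.
Cl₂ equivalent: 6.055 mg/L × 613,000 L = 3712 g.
Product at 12.9% available Cl: 3712 / 0.129 = 28,770 g.
Volume: 28,770 g ÷ 1.18 g/mL = 24,390 mL.

24.4 L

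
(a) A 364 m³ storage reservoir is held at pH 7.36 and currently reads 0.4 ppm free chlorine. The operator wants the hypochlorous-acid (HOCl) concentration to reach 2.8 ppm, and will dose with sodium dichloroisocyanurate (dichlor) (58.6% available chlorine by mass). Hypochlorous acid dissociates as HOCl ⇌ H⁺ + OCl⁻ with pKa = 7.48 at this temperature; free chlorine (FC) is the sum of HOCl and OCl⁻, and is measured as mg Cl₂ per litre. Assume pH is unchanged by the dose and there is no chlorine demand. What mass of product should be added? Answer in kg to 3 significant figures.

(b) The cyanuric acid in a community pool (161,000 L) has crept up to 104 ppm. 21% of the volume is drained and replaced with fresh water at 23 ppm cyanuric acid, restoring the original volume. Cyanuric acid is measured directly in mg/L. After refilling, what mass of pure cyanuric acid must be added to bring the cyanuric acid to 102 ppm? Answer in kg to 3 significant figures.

(a) 2.81 kg; (b) 2.42 kg

(a) Volume: 364 m³ = 364,000 L.
(a) [OCl⁻]/[HOCl] = 10^(pH − pKa) = 10^(7.36 − 7.48) = 0.7586; fraction as HOCl = 1/(1 + 0.7586) = 0.5686.
(a) Free chlorine required for 2.8 ppm HOCl: 2.8 / 0.5686 = 4.924 ppm.
(a) FC to add: 4.924 − 0.4 = 4.524 mg/L as Cl₂.
(a) Cl₂ equivalent: 4.524 mg/L × 364,000 L = 1647 g.
(a) Product at 58.6% available Cl: 1647 / 0.586 = 2810 g.

(b) After draining 21% and refilling: 104 × 0.79 + 23 × 0.21 = 86.99 ppm.
(b) Deficit to target: 102 − 86.99 = 15.01 mg/L.
(b) Mass: 15.01 mg/L × 161,000 L = 2417 g cyanuric acid.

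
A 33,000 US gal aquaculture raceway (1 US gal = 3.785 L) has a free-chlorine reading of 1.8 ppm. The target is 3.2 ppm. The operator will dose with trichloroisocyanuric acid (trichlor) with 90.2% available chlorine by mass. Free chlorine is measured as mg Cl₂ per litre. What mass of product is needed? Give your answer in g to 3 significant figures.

194 g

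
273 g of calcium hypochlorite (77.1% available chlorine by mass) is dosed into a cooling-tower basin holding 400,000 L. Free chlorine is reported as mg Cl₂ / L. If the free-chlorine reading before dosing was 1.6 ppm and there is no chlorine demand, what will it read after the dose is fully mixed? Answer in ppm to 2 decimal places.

2.13 ppm

Available chlorine delivered: 273 g × 0.771 = 210.5 g as Cl₂.
Concentration rise: 210.5 g / 400,000 L = 0.5262 mg/L = 0.53 ppm.
Final FC: 1.6 + 0.53 = 2.13 ppm.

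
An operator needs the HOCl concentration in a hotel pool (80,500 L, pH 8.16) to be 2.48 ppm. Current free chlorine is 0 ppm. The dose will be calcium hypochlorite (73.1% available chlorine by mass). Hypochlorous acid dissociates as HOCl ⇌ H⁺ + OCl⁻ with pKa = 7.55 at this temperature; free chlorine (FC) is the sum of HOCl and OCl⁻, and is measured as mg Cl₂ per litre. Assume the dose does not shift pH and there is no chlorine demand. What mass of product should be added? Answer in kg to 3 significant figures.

[OCl⁻]/[HOCl] = 10^(pH − pKa) = 10^(8.16 − 7.55) = 4.074; fraction as HOCl = 1/(1 + 4.074) = 0.1971.
Free chlorine required for 2.48 ppm HOCl: 2.48 / 0.1971 = 12.58 ppm.
FC to add: 12.58 − 0 = 12.58 mg/L as Cl₂.
Cl₂ equivalent: 12.58 mg/L × 80,500 L = 1013 g.
Product at 73.1% available Cl: 1013 / 0.731 = 1386 g.

1.39 kg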